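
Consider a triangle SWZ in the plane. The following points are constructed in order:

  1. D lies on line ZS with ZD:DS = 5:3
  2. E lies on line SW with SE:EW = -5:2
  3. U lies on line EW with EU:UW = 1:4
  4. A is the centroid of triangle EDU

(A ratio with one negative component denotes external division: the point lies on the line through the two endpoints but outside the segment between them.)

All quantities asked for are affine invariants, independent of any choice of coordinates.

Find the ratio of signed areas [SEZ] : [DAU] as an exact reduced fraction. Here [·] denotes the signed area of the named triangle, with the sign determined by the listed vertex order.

Work in coordinates with S = (0, 0), W = (1, 0), Z = (0, 1).
1. D lies on line ZS with ZD:DS = 5:3 ⇒ D = (0, 3/8)
2. E lies on line SW with SE:EW = -5:2 ⇒ E = (5/3, 0)
3. U lies on line EW with EU:UW = 1:4 ⇒ U = (23/15, 0)
4. A is the centroid of triangle EDU ⇒ A = (16/15, 1/8)
2·[SEZ] = 5/3, 2·[DAU] = -1/60
[SEZ]:[DAU] = 5/3:-1/60 = -100

[SEZ]:[DAU] = -100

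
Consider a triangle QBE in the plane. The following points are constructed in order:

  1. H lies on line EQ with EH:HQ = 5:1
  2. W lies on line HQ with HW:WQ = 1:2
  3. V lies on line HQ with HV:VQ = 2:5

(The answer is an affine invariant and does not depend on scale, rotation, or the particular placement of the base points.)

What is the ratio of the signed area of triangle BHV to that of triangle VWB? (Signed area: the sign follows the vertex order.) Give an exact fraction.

[BHV]:[VWB] = 6

Work in coordinates with Q = (0, 0), B = (1, 0), E = (0, 1).
1. H lies on line EQ with EH:HQ = 5:1 ⇒ H = (0, 1/6)
2. W lies on line HQ with HW:WQ = 1:2 ⇒ W = (0, 1/9)
3. V lies on line HQ with HV:VQ = 2:5 ⇒ V = (0, 5/42)
2·[BHV] = 1/21, 2·[VWB] = 1/126
[BHV]:[VWB] = 1/21:1/126 = 6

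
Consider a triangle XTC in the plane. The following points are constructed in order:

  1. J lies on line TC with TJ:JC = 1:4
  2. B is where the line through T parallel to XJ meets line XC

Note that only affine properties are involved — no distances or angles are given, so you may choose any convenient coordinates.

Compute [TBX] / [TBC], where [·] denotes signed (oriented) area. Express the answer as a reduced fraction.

[TBX]:[TBC] = 1/5

Assign X = (0, 0), T = (1, 0), C = (0, 1) — the answer is frame-independent, so this choice is without loss of generality.
1. J lies on line TC with TJ:JC = 1:4 ⇒ J = (4/5, 1/5)
2. B is where the line through T parallel to XJ meets line XC ⇒ B = (0, -1/4)
2·[TBX] = -1/4, 2·[TBC] = -5/4
[TBX]:[TBC] = -1/4:-5/4 = 1/5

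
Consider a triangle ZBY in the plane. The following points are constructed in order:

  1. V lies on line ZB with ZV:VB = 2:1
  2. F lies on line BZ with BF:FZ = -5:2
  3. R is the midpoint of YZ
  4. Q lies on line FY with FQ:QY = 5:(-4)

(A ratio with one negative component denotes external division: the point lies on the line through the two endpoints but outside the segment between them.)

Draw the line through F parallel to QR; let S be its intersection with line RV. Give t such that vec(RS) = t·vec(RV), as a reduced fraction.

Set Z = (0, 0), B = (1, 0), Y = (0, 1); any affine frame gives the same invariant.
1. V lies on line ZB with ZV:VB = 2:1 ⇒ V = (2/3, 0)
2. F lies on line BZ with BF:FZ = -5:2 ⇒ F = (-2/3, 0)
3. R is the midpoint of YZ ⇒ R = (0, 1/2)
4. Q lies on line FY with FQ:QY = 5:(-4) ⇒ Q = (8/3, 5)
through F parallel to QR: direction (-8/3, -9/2); meets RV at S = (-10/39, 9/13)
S = R + t·(V−R) with t = -5/13

t = -5/13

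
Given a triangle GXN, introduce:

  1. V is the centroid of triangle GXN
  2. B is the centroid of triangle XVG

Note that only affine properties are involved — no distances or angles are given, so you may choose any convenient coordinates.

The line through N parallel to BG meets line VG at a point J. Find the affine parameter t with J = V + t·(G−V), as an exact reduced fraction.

t = -3

Set G = (0, 0), X = (1, 0), N = (0, 1); any affine frame gives the same invariant.
1. V is the centroid of triangle GXN ⇒ V = (1/3, 1/3)
2. B is the centroid of triangle XVG ⇒ B = (4/9, 1/9)
through N parallel to BG: direction (-4/9, -1/9); meets VG at J = (4/3, 4/3)
J = V + t·(G−V) with t = -3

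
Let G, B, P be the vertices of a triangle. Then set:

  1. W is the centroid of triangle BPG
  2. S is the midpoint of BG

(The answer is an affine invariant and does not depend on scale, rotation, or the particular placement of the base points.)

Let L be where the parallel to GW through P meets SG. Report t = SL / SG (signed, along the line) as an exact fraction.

Choose coordinates G = (0, 0), B = (1, 0), P = (0, 1).
1. W is the centroid of triangle BPG ⇒ W = (1/3, 1/3)
2. S is the midpoint of BG ⇒ S = (1/2, 0)
through P parallel to GW: direction (1/3, 1/3); meets SG at L = (-1, 0)
L = S + t·(G−S) with t = 3

t = 3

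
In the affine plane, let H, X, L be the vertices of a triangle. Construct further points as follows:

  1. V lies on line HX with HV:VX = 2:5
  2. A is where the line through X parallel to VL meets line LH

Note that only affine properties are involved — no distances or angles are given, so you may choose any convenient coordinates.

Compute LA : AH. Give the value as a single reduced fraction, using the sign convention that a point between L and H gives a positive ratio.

LA:AH = -5/7

Work in coordinates with H = (0, 0), X = (1, 0), L = (0, 1).
1. V lies on line HX with HV:VX = 2:5 ⇒ V = (2/7, 0)
2. A is where the line through X parallel to VL meets line LH ⇒ A = (0, 7/2)
A = L + t·(H−L) with t = -5/2, so LA:AH = t:(1−t) = -5/2:7/2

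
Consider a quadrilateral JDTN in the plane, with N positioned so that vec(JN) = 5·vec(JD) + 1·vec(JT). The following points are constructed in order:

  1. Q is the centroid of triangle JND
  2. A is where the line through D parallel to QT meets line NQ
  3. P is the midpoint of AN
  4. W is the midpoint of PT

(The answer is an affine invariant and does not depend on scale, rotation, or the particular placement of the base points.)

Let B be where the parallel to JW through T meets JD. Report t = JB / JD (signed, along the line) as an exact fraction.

Set J = (0, 0), D = (1, 0), T = (0, 1), N = (5, 1); any affine frame gives the same invariant.
1. Q is the centroid of triangle JND ⇒ Q = (2, 1/3)
2. A is where the line through D parallel to QT meets line NQ ⇒ A = (4/5, 1/15)
3. P is the midpoint of AN ⇒ P = (29/10, 8/15)
4. W is the midpoint of PT ⇒ W = (29/20, 23/30)
through T parallel to JW: direction (29/20, 23/30); meets JD at B = (-87/46, 0)
B = J + t·(D−J) with t = -87/46

t = -87/46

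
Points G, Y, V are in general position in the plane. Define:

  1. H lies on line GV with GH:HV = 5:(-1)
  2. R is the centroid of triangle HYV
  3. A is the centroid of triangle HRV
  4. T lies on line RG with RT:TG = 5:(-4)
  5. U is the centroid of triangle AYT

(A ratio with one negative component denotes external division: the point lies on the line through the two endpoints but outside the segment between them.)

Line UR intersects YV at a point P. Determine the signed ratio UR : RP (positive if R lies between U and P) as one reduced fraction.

UR:RP = -197/9

Choose coordinates G = (0, 0), Y = (1, 0), V = (0, 1).
1. H lies on line GV with GH:HV = 5:(-1) ⇒ H = (0, 5/4)
2. R is the centroid of triangle HYV ⇒ R = (1/3, 3/4)
3. A is the centroid of triangle HRV ⇒ A = (1/9, 1)
4. T lies on line RG with RT:TG = 5:(-4) ⇒ T = (-4/3, -3)
5. U is the centroid of triangle AYT ⇒ U = (-2/27, -2/3)
line UR meets YV at P = (62/197, 135/197)
R = U + t·(P−U) with t = 197/188, so UR:RP = 197/188:-9/188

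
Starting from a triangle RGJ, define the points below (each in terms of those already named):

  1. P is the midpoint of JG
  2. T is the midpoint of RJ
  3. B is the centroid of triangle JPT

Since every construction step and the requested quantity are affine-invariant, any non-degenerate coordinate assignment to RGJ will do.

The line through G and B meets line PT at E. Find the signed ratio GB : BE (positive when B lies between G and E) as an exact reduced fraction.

Assign R = (0, 0), G = (1, 0), J = (0, 1) — the answer is frame-independent, so this choice is without loss of generality.
1. P is the midpoint of JG ⇒ P = (1/2, 1/2)
2. T is the midpoint of RJ ⇒ T = (0, 1/2)
3. B is the centroid of triangle JPT ⇒ B = (1/6, 2/3)
line GB meets PT at E = (3/8, 1/2)
B = G + t·(E−G) with t = 4/3, so GB:BE = 4/3:-1/3

GB:BE = -4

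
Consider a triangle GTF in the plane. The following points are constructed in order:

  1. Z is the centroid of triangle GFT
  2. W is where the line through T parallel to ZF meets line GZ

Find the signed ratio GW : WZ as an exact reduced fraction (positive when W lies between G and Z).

Set G = (0, 0), T = (1, 0), F = (0, 1); any affine frame gives the same invariant.
1. Z is the centroid of triangle GFT ⇒ Z = (1/3, 1/3)
2. W is where the line through T parallel to ZF meets line GZ ⇒ W = (2/3, 2/3)
W = G + t·(Z−G) with t = 2, so GW:WZ = t:(1−t) = 2:-1

GW:WZ = -2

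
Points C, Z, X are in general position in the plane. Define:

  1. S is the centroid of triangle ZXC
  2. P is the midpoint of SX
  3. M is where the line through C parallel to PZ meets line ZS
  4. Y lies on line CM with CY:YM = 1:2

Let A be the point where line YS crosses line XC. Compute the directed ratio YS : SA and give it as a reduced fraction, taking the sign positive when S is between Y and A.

YS:SA = -8/3

Choose coordinates C = (0, 0), Z = (1, 0), X = (0, 1).
1. S is the centroid of triangle ZXC ⇒ S = (1/3, 1/3)
2. P is the midpoint of SX ⇒ P = (1/6, 2/3)
3. M is where the line through C parallel to PZ meets line ZS ⇒ M = (-5/3, 4/3)
4. Y lies on line CM with CY:YM = 1:2 ⇒ Y = (-5/9, 4/9)
line YS meets XC at A = (0, 3/8)
S = Y + t·(A−Y) with t = 8/5, so YS:SA = 8/5:-3/5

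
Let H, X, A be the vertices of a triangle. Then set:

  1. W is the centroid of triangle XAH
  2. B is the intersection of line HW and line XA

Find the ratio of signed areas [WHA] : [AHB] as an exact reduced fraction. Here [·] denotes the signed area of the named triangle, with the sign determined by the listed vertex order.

[WHA]:[AHB] = -2/3

Work in coordinates with H = (0, 0), X = (1, 0), A = (0, 1).
1. W is the centroid of triangle XAH ⇒ W = (1/3, 1/3)
2. B is the intersection of line HW and line XA ⇒ B = (1/2, 1/2)
2·[WHA] = -1/3, 2·[AHB] = 1/2
[WHA]:[AHB] = -1/3:1/2 = -2/3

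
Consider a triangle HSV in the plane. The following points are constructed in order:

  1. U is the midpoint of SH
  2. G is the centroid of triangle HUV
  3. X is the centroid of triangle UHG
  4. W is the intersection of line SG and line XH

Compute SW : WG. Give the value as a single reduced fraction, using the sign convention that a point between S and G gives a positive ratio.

SW:WG = 2

Set H = (0, 0), S = (1, 0), V = (0, 1); any affine frame gives the same invariant.
1. U is the midpoint of SH ⇒ U = (1/2, 0)
2. G is the centroid of triangle HUV ⇒ G = (1/6, 1/3)
3. X is the centroid of triangle UHG ⇒ X = (2/9, 1/9)
4. W is the intersection of line SG and line XH ⇒ W = (4/9, 2/9)
W = S + t·(G−S) with t = 2/3, so SW:WG = t:(1−t) = 2/3:1/3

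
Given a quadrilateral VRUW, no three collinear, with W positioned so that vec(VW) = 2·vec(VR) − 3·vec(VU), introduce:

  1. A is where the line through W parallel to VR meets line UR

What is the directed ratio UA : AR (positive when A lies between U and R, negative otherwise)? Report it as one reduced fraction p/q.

UA:AR = -4/3

Choose coordinates V = (0, 0), R = (1, 0), U = (0, 1), W = (2, -3).
1. A is where the line through W parallel to VR meets line UR ⇒ A = (4, -3)
A = U + t·(R−U) with t = 4, so UA:AR = t:(1−t) = 4:-3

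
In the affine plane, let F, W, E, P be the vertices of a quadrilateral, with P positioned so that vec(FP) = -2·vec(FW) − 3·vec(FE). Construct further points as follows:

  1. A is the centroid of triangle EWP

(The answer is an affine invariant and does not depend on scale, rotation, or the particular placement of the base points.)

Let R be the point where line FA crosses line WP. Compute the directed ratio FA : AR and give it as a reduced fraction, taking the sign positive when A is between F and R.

Choose coordinates F = (0, 0), W = (1, 0), E = (0, 1), P = (-2, -3).
1. A is the centroid of triangle EWP ⇒ A = (-1/3, -2/3)
line FA meets WP at R = (-1, -2)
A = F + t·(R−F) with t = 1/3, so FA:AR = 1/3:2/3

FA:AR = 1/2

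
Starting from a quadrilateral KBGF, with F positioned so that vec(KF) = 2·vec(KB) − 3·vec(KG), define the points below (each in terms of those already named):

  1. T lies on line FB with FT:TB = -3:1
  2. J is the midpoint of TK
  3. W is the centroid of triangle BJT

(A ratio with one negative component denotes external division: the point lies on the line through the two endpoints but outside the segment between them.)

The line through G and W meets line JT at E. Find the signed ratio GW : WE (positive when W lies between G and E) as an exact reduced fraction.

Choose coordinates K = (0, 0), B = (1, 0), G = (0, 1), F = (2, -3).
1. T lies on line FB with FT:TB = -3:1 ⇒ T = (1/2, 3/2)
2. J is the midpoint of TK ⇒ J = (1/4, 3/4)
3. W is the centroid of triangle BJT ⇒ W = (7/12, 3/4)
line GW meets JT at E = (7/24, 7/8)
W = G + t·(E−G) with t = 2, so GW:WE = 2:-1

GW:WE = -2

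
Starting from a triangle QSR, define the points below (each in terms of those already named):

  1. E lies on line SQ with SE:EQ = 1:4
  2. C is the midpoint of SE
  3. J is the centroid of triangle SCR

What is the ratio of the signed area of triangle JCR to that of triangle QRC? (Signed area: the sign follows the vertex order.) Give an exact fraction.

[JCR]:[QRC] = 1/27

Assign Q = (0, 0), S = (1, 0), R = (0, 1) — the answer is frame-independent, so this choice is without loss of generality.
1. E lies on line SQ with SE:EQ = 1:4 ⇒ E = (4/5, 0)
2. C is the midpoint of SE ⇒ C = (9/10, 0)
3. J is the centroid of triangle SCR ⇒ J = (19/30, 1/3)
2·[JCR] = -1/30, 2·[QRC] = -9/10
[JCR]:[QRC] = -1/30:-9/10 = 1/27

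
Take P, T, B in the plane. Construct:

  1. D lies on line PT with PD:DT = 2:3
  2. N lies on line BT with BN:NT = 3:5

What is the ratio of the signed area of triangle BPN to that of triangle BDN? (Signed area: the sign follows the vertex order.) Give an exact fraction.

Set P = (0, 0), T = (1, 0), B = (0, 1); any affine frame gives the same invariant.
1. D lies on line PT with PD:DT = 2:3 ⇒ D = (2/5, 0)
2. N lies on line BT with BN:NT = 3:5 ⇒ N = (3/8, 5/8)
2·[BPN] = 3/8, 2·[BDN] = 9/40
[BPN]:[BDN] = 3/8:9/40 = 5/3

[BPN]:[BDN] = 5/3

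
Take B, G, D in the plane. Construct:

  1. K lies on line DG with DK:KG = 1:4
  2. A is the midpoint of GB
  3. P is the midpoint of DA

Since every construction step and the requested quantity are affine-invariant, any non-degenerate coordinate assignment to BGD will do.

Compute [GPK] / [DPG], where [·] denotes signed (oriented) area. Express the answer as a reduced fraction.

Work in coordinates with B = (0, 0), G = (1, 0), D = (0, 1).
1. K lies on line DG with DK:KG = 1:4 ⇒ K = (1/5, 4/5)
2. A is the midpoint of GB ⇒ A = (1/2, 0)
3. P is the midpoint of DA ⇒ P = (1/4, 1/2)
2·[GPK] = -1/5, 2·[DPG] = 1/4
[GPK]:[DPG] = -1/5:1/4 = -4/5

[GPK]:[DPG] = -4/5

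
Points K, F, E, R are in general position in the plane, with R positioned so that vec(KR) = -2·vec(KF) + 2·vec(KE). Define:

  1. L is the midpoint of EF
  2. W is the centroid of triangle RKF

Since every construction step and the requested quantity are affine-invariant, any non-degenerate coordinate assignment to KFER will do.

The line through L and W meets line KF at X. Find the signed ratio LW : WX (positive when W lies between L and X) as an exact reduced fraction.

Set K = (0, 0), F = (1, 0), E = (0, 1), R = (-2, 2); any affine frame gives the same invariant.
1. L is the midpoint of EF ⇒ L = (1/2, 1/2)
2. W is the centroid of triangle RKF ⇒ W = (-1/3, 2/3)
line LW meets KF at X = (3, 0)
W = L + t·(X−L) with t = -1/3, so LW:WX = -1/3:4/3

LW:WX = -1/4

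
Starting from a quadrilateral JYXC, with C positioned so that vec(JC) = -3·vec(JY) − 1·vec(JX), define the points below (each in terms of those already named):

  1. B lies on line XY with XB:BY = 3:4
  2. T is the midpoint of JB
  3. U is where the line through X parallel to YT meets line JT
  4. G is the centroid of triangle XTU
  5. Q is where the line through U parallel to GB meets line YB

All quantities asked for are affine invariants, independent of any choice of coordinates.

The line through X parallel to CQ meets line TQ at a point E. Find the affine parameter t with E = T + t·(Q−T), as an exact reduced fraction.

Set J = (0, 0), Y = (1, 0), X = (0, 1), C = (-3, -1); any affine frame gives the same invariant.
1. B lies on line XY with XB:BY = 3:4 ⇒ B = (3/7, 4/7)
2. T is the midpoint of JB ⇒ T = (3/14, 2/7)
3. U is where the line through X parallel to YT meets line JT ⇒ U = (33/56, 11/14)
4. G is the centroid of triangle XTU ⇒ G = (15/56, 29/42)
5. Q is where the line through U parallel to GB meets line YB ⇒ Q = (-6/7, 13/7)
through X parallel to CQ: direction (15/7, 20/7); meets TQ at E = (-1/7, 17/21)
E = T + t·(Q−T) with t = 1/3

t = 1/3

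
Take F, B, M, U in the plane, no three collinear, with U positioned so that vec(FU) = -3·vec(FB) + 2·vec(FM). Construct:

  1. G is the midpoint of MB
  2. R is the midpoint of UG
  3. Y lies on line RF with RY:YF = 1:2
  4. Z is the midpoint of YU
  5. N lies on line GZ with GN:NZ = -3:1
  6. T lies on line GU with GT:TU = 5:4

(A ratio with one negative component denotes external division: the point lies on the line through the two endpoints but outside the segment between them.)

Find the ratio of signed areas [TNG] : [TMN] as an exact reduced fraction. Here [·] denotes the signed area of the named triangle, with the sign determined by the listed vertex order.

Set F = (0, 0), B = (1, 0), M = (0, 1), U = (-3, 2); any affine frame gives the same invariant.
1. G is the midpoint of MB ⇒ G = (1/2, 1/2)
2. R is the midpoint of UG ⇒ R = (-5/4, 5/4)
3. Y lies on line RF with RY:YF = 1:2 ⇒ Y = (-5/6, 5/6)
4. Z is the midpoint of YU ⇒ Z = (-23/12, 17/12)
5. N lies on line GZ with GN:NZ = -3:1 ⇒ N = (-25/8, 15/8)
6. T lies on line GU with GT:TU = 5:4 ⇒ T = (-13/9, 4/3)
2·[TNG] = 25/72, 2·[TMN] = 2/9
[TNG]:[TMN] = 25/72:2/9 = 25/16

[TNG]:[TMN] = 25/16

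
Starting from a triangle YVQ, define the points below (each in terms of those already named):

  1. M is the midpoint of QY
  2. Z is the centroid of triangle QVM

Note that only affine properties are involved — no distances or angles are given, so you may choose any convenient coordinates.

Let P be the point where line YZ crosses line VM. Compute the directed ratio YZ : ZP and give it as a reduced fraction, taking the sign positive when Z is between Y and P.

YZ:ZP = -4

Set Y = (0, 0), V = (1, 0), Q = (0, 1); any affine frame gives the same invariant.
1. M is the midpoint of QY ⇒ M = (0, 1/2)
2. Z is the centroid of triangle QVM ⇒ Z = (1/3, 1/2)
line YZ meets VM at P = (1/4, 3/8)
Z = Y + t·(P−Y) with t = 4/3, so YZ:ZP = 4/3:-1/3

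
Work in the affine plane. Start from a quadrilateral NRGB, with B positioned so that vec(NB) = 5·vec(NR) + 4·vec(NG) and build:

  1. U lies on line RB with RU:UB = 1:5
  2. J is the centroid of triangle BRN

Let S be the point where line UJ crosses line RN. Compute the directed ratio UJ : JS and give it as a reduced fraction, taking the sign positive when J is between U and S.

Assign N = (0, 0), R = (1, 0), G = (0, 1), B = (5, 4) — the answer is frame-independent, so this choice is without loss of generality.
1. U lies on line RB with RU:UB = 1:5 ⇒ U = (5/3, 2/3)
2. J is the centroid of triangle BRN ⇒ J = (2, 4/3)
line UJ meets RN at S = (4/3, 0)
J = U + t·(S−U) with t = -1, so UJ:JS = -1:2

UJ:JS = -1/2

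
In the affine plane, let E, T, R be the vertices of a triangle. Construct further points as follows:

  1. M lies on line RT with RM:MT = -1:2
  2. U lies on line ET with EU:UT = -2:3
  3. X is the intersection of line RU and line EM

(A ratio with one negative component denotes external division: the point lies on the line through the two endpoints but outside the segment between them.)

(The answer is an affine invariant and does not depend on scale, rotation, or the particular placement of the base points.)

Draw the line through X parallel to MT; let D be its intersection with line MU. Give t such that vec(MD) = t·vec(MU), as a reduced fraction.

t = 1/5

Set E = (0, 0), T = (1, 0), R = (0, 1); any affine frame gives the same invariant.
1. M lies on line RT with RM:MT = -1:2 ⇒ M = (-1, 2)
2. U lies on line ET with EU:UT = -2:3 ⇒ U = (-2, 0)
3. X is the intersection of line RU and line EM ⇒ X = (-2/5, 4/5)
through X parallel to MT: direction (2, -2); meets MU at D = (-6/5, 8/5)
D = M + t·(U−M) with t = 1/5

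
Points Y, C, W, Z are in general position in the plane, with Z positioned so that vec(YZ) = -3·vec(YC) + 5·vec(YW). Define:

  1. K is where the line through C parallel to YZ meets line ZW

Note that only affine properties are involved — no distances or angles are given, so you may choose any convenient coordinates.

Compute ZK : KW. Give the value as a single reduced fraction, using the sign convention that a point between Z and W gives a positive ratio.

Assign Y = (0, 0), C = (1, 0), W = (0, 1), Z = (-3, 5) — the answer is frame-independent, so this choice is without loss of generality.
1. K is where the line through C parallel to YZ meets line ZW ⇒ K = (2, -5/3)
K = Z + t·(W−Z) with t = 5/3, so ZK:KW = t:(1−t) = 5/3:-2/3

ZK:KW = -5/2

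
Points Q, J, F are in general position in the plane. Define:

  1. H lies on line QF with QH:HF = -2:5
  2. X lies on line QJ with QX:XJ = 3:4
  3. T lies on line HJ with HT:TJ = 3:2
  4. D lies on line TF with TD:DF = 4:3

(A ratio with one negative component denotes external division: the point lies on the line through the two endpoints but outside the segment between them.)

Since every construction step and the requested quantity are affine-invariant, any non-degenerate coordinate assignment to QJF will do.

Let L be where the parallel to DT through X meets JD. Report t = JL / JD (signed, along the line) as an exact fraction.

t = 38/35

Work in coordinates with Q = (0, 0), J = (1, 0), F = (0, 1).
1. H lies on line QF with QH:HF = -2:5 ⇒ H = (0, -2/3)
2. X lies on line QJ with QX:XJ = 3:4 ⇒ X = (3/7, 0)
3. T lies on line HJ with HT:TJ = 3:2 ⇒ T = (3/5, -4/15)
4. D lies on line TF with TD:DF = 4:3 ⇒ D = (9/35, 16/35)
through X parallel to DT: direction (12/35, -76/105); meets JD at L = (237/1225, 608/1225)
L = J + t·(D−J) with t = 38/35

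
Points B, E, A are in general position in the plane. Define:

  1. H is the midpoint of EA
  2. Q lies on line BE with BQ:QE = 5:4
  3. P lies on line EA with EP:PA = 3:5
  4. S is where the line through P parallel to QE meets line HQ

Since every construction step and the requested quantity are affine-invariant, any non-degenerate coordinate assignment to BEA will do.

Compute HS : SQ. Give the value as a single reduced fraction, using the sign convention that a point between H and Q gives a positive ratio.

Set B = (0, 0), E = (1, 0), A = (0, 1); any affine frame gives the same invariant.
1. H is the midpoint of EA ⇒ H = (1/2, 1/2)
2. Q lies on line BE with BQ:QE = 5:4 ⇒ Q = (5/9, 0)
3. P lies on line EA with EP:PA = 3:5 ⇒ P = (5/8, 3/8)
4. S is where the line through P parallel to QE meets line HQ ⇒ S = (37/72, 3/8)
S = H + t·(Q−H) with t = 1/4, so HS:SQ = t:(1−t) = 1/4:3/4

HS:SQ = 1/3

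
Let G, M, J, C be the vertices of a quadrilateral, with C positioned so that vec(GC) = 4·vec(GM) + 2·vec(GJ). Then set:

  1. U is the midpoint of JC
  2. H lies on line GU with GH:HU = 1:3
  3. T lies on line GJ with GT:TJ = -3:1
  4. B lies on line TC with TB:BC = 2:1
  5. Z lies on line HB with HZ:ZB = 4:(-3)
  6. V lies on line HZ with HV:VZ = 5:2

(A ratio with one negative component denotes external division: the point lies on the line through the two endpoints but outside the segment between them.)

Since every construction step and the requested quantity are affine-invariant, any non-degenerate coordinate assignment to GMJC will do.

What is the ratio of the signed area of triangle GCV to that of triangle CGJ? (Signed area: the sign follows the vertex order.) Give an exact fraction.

Choose coordinates G = (0, 0), M = (1, 0), J = (0, 1), C = (4, 2).
1. U is the midpoint of JC ⇒ U = (2, 3/2)
2. H lies on line GU with GH:HU = 1:3 ⇒ H = (1/2, 3/8)
3. T lies on line GJ with GT:TJ = -3:1 ⇒ T = (0, 3/2)
4. B lies on line TC with TB:BC = 2:1 ⇒ B = (8/3, 11/6)
5. Z lies on line HB with HZ:ZB = 4:(-3) ⇒ Z = (55/6, 149/24)
6. V lies on line HZ with HV:VZ = 5:2 ⇒ V = (281/42, 109/24)
2·[GCV] = 67/14, 2·[CGJ] = -4
[GCV]:[CGJ] = 67/14:-4 = -67/56

[GCV]:[CGJ] = -67/56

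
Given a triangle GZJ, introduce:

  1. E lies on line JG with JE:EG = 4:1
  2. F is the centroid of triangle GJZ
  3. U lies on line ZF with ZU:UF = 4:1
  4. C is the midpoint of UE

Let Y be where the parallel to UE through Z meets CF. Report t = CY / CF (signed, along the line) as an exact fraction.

Choose coordinates G = (0, 0), Z = (1, 0), J = (0, 1).
1. E lies on line JG with JE:EG = 4:1 ⇒ E = (0, 1/5)
2. F is the centroid of triangle GJZ ⇒ F = (1/3, 1/3)
3. U lies on line ZF with ZU:UF = 4:1 ⇒ U = (7/15, 4/15)
4. C is the midpoint of UE ⇒ C = (7/30, 7/30)
through Z parallel to UE: direction (-7/15, -1/15); meets CF at Y = (-1/6, -1/6)
Y = C + t·(F−C) with t = -4

t = -4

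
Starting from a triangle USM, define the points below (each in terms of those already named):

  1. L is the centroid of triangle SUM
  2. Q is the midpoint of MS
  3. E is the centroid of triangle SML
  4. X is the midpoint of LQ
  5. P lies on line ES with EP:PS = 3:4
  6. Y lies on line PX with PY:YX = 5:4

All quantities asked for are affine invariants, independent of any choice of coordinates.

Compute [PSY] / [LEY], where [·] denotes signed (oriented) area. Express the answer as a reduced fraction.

[PSY]:[LEY] = 5/12

Choose coordinates U = (0, 0), S = (1, 0), M = (0, 1).
1. L is the centroid of triangle SUM ⇒ L = (1/3, 1/3)
2. Q is the midpoint of MS ⇒ Q = (1/2, 1/2)
3. E is the centroid of triangle SML ⇒ E = (4/9, 4/9)
4. X is the midpoint of LQ ⇒ X = (5/12, 5/12)
5. P lies on line ES with EP:PS = 3:4 ⇒ P = (43/63, 16/63)
6. Y lies on line PX with PY:YX = 5:4 ⇒ Y = (1213/2268, 781/2268)
2·[PSY] = -5/567, 2·[LEY] = -4/189
[PSY]:[LEY] = -5/567:-4/189 = 5/12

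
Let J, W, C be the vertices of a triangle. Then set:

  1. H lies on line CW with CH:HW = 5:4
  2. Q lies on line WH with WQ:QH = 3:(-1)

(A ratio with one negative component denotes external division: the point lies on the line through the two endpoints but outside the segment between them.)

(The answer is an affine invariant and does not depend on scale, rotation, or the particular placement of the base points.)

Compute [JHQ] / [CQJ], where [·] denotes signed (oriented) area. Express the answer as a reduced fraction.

[JHQ]:[CQJ] = -2/3

Assign J = (0, 0), W = (1, 0), C = (0, 1) — the answer is frame-independent, so this choice is without loss of generality.
1. H lies on line CW with CH:HW = 5:4 ⇒ H = (5/9, 4/9)
2. Q lies on line WH with WQ:QH = 3:(-1) ⇒ Q = (1/3, 2/3)
2·[JHQ] = 2/9, 2·[CQJ] = -1/3
[JHQ]:[CQJ] = 2/9:-1/3 = -2/3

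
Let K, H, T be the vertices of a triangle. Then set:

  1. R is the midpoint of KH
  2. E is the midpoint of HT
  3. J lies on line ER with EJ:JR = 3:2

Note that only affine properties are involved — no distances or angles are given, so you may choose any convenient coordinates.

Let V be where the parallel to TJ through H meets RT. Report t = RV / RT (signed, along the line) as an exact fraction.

t = 4

Assign K = (0, 0), H = (1, 0), T = (0, 1) — the answer is frame-independent, so this choice is without loss of generality.
1. R is the midpoint of KH ⇒ R = (1/2, 0)
2. E is the midpoint of HT ⇒ E = (1/2, 1/2)
3. J lies on line ER with EJ:JR = 3:2 ⇒ J = (1/2, 1/5)
through H parallel to TJ: direction (1/2, -4/5); meets RT at V = (-3/2, 4)
V = R + t·(T−R) with t = 4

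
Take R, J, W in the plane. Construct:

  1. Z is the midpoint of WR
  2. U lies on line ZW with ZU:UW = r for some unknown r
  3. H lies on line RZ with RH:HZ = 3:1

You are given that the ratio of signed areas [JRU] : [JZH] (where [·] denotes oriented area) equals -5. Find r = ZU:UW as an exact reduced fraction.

Assign R = (0, 0), J = (1, 0), W = (0, 1) — the answer is frame-independent, so this choice is without loss of generality.
1. Z is the midpoint of WR ⇒ Z = (0, 1/2)
2. With ZU:UW = r, write λ = r/(r+1) so U = Z + λ·(W−Z); U is affine-linear in λ
3. H lies on line RZ with RH:HZ = 3:1 ⇒ H = (0, 3/8)
Every point depending on U is an affine combination of U and λ-independent points, so each such coordinate is linear in λ; the λ² term in each signed area is a multiple of (W−Z)×(W−Z) = 0, so 2·[JRU] and 2·[JZH] are each linear in λ. Evaluating at λ=0 and λ=1:
  2·[JRU] = -1/2·λ − 1/2,   2·[JZH] = 1/8
So [JRU]:[JZH] = (-1/2·λ − 1/2) / (1/8). Setting this equal to -5:
  -1/2·λ − 1/2 = -5·(1/8)  ⇒  λ = 1/4
Then r = λ/(1−λ) = (1/4)/(3/4) = 1/3. Check: with r = 1/3, U = (0, 5/8) and [JRU]:[JZH] = -5 as required.

r = 1/3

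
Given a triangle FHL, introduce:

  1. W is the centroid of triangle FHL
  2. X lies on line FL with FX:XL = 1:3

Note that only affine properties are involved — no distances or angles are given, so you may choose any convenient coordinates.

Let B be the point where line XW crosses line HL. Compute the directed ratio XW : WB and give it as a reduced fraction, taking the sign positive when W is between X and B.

Work in coordinates with F = (0, 0), H = (1, 0), L = (0, 1).
1. W is the centroid of triangle FHL ⇒ W = (1/3, 1/3)
2. X lies on line FL with FX:XL = 1:3 ⇒ X = (0, 1/4)
line XW meets HL at B = (3/5, 2/5)
W = X + t·(B−X) with t = 5/9, so XW:WB = 5/9:4/9

XW:WB = 5/4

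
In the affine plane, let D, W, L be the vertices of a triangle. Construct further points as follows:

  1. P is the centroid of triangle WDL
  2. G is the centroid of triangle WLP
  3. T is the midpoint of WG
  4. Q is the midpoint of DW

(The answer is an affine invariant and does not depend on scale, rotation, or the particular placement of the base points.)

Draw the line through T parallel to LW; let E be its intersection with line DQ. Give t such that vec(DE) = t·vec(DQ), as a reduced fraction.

Set D = (0, 0), W = (1, 0), L = (0, 1); any affine frame gives the same invariant.
1. P is the centroid of triangle WDL ⇒ P = (1/3, 1/3)
2. G is the centroid of triangle WLP ⇒ G = (4/9, 4/9)
3. T is the midpoint of WG ⇒ T = (13/18, 2/9)
4. Q is the midpoint of DW ⇒ Q = (1/2, 0)
through T parallel to LW: direction (1, -1); meets DQ at E = (17/18, 0)
E = D + t·(Q−D) with t = 17/9

t = 17/9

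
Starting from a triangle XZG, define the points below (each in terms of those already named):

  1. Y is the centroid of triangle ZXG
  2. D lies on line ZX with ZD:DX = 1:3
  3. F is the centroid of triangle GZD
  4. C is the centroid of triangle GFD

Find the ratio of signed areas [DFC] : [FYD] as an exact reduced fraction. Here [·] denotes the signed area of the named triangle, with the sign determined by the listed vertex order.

[DFC]:[FYD] = 1/3

Choose coordinates X = (0, 0), Z = (1, 0), G = (0, 1).
1. Y is the centroid of triangle ZXG ⇒ Y = (1/3, 1/3)
2. D lies on line ZX with ZD:DX = 1:3 ⇒ D = (3/4, 0)
3. F is the centroid of triangle GZD ⇒ F = (7/12, 1/3)
4. C is the centroid of triangle GFD ⇒ C = (4/9, 4/9)
2·[DFC] = 1/36, 2·[FYD] = 1/12
[DFC]:[FYD] = 1/36:1/12 = 1/3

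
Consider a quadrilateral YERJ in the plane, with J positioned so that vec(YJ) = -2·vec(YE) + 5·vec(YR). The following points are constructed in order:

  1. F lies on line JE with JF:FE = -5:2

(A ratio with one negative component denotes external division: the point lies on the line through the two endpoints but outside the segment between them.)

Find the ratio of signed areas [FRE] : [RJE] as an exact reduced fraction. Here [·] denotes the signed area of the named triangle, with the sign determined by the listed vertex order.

[FRE]:[RJE] = 2/3

Assign Y = (0, 0), E = (1, 0), R = (0, 1), J = (-2, 5) — the answer is frame-independent, so this choice is without loss of generality.
1. F lies on line JE with JF:FE = -5:2 ⇒ F = (3, -10/3)
2·[FRE] = -4/3, 2·[RJE] = -2
[FRE]:[RJE] = -4/3:-2 = 2/3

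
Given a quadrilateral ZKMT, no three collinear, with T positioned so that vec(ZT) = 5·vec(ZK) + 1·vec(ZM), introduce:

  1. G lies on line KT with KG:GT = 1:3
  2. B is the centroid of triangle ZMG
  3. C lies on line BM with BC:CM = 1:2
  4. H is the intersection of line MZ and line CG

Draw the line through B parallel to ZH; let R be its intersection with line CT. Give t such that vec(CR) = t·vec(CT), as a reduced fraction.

t = 2/41

Set Z = (0, 0), K = (1, 0), M = (0, 1), T = (5, 1); any affine frame gives the same invariant.
1. G lies on line KT with KG:GT = 1:3 ⇒ G = (2, 1/4)
2. B is the centroid of triangle ZMG ⇒ B = (2/3, 5/12)
3. C lies on line BM with BC:CM = 1:2 ⇒ C = (4/9, 11/18)
4. H is the intersection of line MZ and line CG ⇒ H = (0, 5/7)
through B parallel to ZH: direction (0, 5/7); meets CT at R = (2/3, 155/246)
R = C + t·(T−C) with t = 2/41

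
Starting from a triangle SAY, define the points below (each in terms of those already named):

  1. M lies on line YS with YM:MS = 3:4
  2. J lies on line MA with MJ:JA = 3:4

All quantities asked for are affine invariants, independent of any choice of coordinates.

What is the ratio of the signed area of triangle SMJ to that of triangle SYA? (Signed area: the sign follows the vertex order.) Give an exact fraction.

[SMJ]:[SYA] = 12/49

Assign S = (0, 0), A = (1, 0), Y = (0, 1) — the answer is frame-independent, so this choice is without loss of generality.
1. M lies on line YS with YM:MS = 3:4 ⇒ M = (0, 4/7)
2. J lies on line MA with MJ:JA = 3:4 ⇒ J = (3/7, 16/49)
2·[SMJ] = -12/49, 2·[SYA] = -1
[SMJ]:[SYA] = -12/49:-1 = 12/49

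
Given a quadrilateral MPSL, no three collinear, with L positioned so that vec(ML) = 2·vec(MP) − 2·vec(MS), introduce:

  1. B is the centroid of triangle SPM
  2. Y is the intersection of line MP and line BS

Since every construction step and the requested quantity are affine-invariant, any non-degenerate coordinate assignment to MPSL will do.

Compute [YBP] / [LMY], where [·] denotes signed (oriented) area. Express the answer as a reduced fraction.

Work in coordinates with M = (0, 0), P = (1, 0), S = (0, 1), L = (2, -2).
1. B is the centroid of triangle SPM ⇒ B = (1/3, 1/3)
2. Y is the intersection of line MP and line BS ⇒ Y = (1/2, 0)
2·[YBP] = -1/6, 2·[LMY] = -1
[YBP]:[LMY] = -1/6:-1 = 1/6

[YBP]:[LMY] = 1/6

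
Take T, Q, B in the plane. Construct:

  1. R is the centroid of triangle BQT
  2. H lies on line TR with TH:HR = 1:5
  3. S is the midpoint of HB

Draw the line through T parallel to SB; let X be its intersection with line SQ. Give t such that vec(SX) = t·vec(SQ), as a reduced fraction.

t = -1/16

Work in coordinates with T = (0, 0), Q = (1, 0), B = (0, 1).
1. R is the centroid of triangle BQT ⇒ R = (1/3, 1/3)
2. H lies on line TR with TH:HR = 1:5 ⇒ H = (1/18, 1/18)
3. S is the midpoint of HB ⇒ S = (1/36, 19/36)
through T parallel to SB: direction (-1/36, 17/36); meets SQ at X = (-19/576, 323/576)
X = S + t·(Q−S) with t = -1/16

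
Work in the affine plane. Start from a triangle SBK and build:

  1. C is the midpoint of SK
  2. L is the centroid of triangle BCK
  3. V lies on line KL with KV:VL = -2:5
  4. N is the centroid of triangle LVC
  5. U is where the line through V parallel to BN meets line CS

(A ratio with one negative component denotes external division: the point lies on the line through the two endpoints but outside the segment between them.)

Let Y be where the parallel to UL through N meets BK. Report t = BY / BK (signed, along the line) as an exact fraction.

t = 52/45

Choose coordinates S = (0, 0), B = (1, 0), K = (0, 1).
1. C is the midpoint of SK ⇒ C = (0, 1/2)
2. L is the centroid of triangle BCK ⇒ L = (1/3, 1/2)
3. V lies on line KL with KV:VL = -2:5 ⇒ V = (-2/9, 4/3)
4. N is the centroid of triangle LVC ⇒ N = (1/27, 7/9)
5. U is where the line through V parallel to BN meets line CS ⇒ U = (0, 15/13)
through N parallel to UL: direction (1/3, -17/26); meets BK at Y = (-7/45, 52/45)
Y = B + t·(K−B) with t = 52/45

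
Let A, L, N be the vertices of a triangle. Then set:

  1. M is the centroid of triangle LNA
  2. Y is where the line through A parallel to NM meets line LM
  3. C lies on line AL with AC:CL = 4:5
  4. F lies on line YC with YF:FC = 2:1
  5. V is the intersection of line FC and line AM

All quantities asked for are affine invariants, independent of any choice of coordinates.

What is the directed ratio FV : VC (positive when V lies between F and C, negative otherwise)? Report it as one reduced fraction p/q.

FV:VC = 1/12

Choose coordinates A = (0, 0), L = (1, 0), N = (0, 1).
1. M is the centroid of triangle LNA ⇒ M = (1/3, 1/3)
2. Y is where the line through A parallel to NM meets line LM ⇒ Y = (-1/3, 2/3)
3. C lies on line AL with AC:CL = 4:5 ⇒ C = (4/9, 0)
4. F lies on line YC with YF:FC = 2:1 ⇒ F = (5/27, 2/9)
5. V is the intersection of line FC and line AM ⇒ V = (8/39, 8/39)
V = F + t·(C−F) with t = 1/13, so FV:VC = t:(1−t) = 1/13:12/13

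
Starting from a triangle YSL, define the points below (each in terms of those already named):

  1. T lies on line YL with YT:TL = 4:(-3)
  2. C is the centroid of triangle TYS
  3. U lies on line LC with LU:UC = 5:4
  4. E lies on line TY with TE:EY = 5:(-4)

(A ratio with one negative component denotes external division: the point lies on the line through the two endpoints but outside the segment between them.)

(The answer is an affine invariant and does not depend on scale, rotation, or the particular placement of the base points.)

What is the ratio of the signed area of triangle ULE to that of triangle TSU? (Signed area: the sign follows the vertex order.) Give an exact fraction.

Work in coordinates with Y = (0, 0), S = (1, 0), L = (0, 1).
1. T lies on line YL with YT:TL = 4:(-3) ⇒ T = (0, 4)
2. C is the centroid of triangle TYS ⇒ C = (1/3, 4/3)
3. U lies on line LC with LU:UC = 5:4 ⇒ U = (5/27, 32/27)
4. E lies on line TY with TE:EY = 5:(-4) ⇒ E = (0, -16)
2·[ULE] = 85/27, 2·[TSU] = -56/27
[ULE]:[TSU] = 85/27:-56/27 = -85/56

[ULE]:[TSU] = -85/56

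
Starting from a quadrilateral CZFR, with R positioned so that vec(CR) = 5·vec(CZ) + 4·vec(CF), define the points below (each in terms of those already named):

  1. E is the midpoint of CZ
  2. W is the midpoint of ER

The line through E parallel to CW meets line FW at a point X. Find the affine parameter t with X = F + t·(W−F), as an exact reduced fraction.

t = 15/11

Choose coordinates C = (0, 0), Z = (1, 0), F = (0, 1), R = (5, 4).
1. E is the midpoint of CZ ⇒ E = (1/2, 0)
2. W is the midpoint of ER ⇒ W = (11/4, 2)
through E parallel to CW: direction (11/4, 2); meets FW at X = (15/4, 26/11)
X = F + t·(W−F) with t = 15/11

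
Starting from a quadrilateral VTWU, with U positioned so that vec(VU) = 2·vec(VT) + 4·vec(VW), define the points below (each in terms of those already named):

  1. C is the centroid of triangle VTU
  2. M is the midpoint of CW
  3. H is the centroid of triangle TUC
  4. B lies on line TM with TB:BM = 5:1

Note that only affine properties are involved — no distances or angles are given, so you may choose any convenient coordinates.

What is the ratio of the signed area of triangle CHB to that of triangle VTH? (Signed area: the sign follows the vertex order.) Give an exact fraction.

[CHB]:[VTH] = 7/192

Assign V = (0, 0), T = (1, 0), W = (0, 1), U = (2, 4) — the answer is frame-independent, so this choice is without loss of generality.
1. C is the centroid of triangle VTU ⇒ C = (1, 4/3)
2. M is the midpoint of CW ⇒ M = (1/2, 7/6)
3. H is the centroid of triangle TUC ⇒ H = (4/3, 16/9)
4. B lies on line TM with TB:BM = 5:1 ⇒ B = (7/12, 35/36)
2·[CHB] = 7/108, 2·[VTH] = 16/9
[CHB]:[VTH] = 7/108:16/9 = 7/192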